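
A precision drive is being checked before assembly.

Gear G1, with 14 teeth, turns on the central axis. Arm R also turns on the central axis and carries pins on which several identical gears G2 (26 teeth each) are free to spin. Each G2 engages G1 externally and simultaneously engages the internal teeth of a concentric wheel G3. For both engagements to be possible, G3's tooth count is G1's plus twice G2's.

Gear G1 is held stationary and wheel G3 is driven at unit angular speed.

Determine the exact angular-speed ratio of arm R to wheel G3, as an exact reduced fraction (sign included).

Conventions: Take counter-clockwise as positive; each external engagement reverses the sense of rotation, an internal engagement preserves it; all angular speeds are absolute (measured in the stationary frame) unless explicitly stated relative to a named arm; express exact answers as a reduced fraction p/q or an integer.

33/40

planetary set (14T centre, 26T on arm, 66T internal) — Willis relation
ring teeth: 14 + 2·26 = 66
14(ω_sun−ω_arm) = −66(ω_ring−ω_arm),  ω_sun = 0, ω_ring = 1
14(0−ω_arm) = −66(1−ω_arm)  ⇒  80·ω_arm = 66  ⇒  ω_arm = 33/40
ω_out/ω_in = 33/40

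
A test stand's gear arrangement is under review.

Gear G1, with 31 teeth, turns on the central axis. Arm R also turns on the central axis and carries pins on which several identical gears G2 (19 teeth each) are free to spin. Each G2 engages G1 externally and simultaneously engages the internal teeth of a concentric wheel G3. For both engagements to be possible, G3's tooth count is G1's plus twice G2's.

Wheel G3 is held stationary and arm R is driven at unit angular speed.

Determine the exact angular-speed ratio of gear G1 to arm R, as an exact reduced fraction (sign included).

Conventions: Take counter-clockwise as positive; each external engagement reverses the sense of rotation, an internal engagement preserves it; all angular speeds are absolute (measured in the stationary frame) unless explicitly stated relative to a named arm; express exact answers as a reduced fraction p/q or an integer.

100/31

recognized (axles ride arm R): planetary set, 31/19/69 teeth
ring teeth: 31 + 2·19 = 69
31(ω_sun−ω_arm) = −69(ω_ring−ω_arm),  ω_ring = 0, ω_arm = 1
ω_sun = 1 − (69/31)(0−1) = 100/31
ω_out/ω_in = 100/31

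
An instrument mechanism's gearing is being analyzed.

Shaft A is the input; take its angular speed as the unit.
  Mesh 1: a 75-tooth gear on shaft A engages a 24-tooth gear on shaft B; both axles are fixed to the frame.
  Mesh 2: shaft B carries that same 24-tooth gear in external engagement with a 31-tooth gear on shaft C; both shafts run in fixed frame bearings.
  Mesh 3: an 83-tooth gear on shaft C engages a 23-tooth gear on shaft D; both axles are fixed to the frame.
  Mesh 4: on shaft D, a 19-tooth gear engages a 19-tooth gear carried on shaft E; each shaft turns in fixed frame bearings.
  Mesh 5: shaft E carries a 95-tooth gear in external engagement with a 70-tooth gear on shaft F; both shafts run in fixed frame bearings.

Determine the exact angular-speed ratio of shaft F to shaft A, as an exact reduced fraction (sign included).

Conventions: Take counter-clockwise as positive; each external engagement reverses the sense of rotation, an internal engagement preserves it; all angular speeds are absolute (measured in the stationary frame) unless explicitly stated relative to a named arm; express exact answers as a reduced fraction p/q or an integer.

-118275/9982

class = fixed-axis compound train [5 meshes; 5 ratios multiply, 5 sense flips]
mesh 1 [75T→24T]: running ratio 25/8, sense −
mesh 2 [24T→31T]: running ratio 75/31, sense +
mesh 3 [83T→23T]: running ratio 6225/713, sense −
mesh 4 [19T→19T]: running ratio 6225/713, sense +
mesh 5 [95T→70T]: running ratio 118275/9982, sense −
ω_out/ω_in = -118275/9982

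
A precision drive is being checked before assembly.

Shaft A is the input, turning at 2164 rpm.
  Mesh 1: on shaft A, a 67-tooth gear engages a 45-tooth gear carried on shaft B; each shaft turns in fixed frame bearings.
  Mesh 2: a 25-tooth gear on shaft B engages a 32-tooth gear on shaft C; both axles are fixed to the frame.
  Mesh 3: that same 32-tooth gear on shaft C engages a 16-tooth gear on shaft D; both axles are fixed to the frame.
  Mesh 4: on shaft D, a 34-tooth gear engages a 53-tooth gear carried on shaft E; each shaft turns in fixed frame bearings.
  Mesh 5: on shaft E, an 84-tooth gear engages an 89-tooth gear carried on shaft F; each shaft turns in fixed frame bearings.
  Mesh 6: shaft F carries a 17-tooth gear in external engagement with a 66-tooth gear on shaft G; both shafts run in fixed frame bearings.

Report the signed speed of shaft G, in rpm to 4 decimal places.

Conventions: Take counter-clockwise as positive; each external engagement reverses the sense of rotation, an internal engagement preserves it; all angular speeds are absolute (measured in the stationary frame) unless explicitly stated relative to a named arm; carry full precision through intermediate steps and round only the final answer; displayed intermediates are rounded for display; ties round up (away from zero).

class = fixed-axis compound train [6 meshes; 6 ratios multiply, 6 sense flips]
mesh 1 [67T→45T]: ω = 2164.0000×67/45 = 3221.9556 rpm, sense flips to −
mesh 2 [25T→32T]: ω = 3221.9556×25/32 = 2517.1528 rpm, sense flips to +
mesh 3 [32T→16T]: ω = 2517.1528×32/16 = 5034.3056 rpm, sense flips to −
mesh 4 [34T→53T]: ω = 5034.3056×34/53 = 3229.5545 rpm, sense flips to +
mesh 5 [84T→89T]: ω = 3229.5545×84/89 = 3048.1189 rpm, sense flips to −
mesh 6 [17T→66T]: ω = 3048.1189×17/66 = 785.1215 rpm, sense flips to +
signed output speed = +785.1215 rpm

+785.1215 rpm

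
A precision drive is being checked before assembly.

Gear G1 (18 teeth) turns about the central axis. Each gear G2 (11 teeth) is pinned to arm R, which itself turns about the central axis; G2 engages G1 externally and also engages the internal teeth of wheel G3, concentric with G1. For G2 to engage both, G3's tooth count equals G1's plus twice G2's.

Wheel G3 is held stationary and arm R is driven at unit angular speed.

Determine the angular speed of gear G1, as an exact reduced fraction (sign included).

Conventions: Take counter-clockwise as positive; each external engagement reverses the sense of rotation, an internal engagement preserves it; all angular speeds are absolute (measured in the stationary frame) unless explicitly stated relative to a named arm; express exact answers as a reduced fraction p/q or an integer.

topology: planetary set — G1 18T / G2 11T / G3 40T, arm = carrier (Willis)
ring teeth: 18 + 2·11 = 40
18(ω_sun−ω_arm) = −40(ω_ring−ω_arm),  ω_ring = 0, ω_arm = 1
ω_sun = 1 − (40/18)(0−1) = 29/9
exact speed ratio = 29/9

29/9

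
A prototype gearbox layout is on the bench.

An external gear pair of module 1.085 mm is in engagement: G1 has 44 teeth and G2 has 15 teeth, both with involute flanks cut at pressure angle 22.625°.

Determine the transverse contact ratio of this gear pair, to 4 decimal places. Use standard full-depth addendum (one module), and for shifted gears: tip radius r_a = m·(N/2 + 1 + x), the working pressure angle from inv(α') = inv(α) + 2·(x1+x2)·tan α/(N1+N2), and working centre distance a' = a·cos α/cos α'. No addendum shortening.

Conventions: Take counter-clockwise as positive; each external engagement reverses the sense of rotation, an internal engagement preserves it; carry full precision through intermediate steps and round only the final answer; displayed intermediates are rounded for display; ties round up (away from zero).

recognized (one external pair, fixed centres): single-mesh tooth geometry, m = 1.085, N1 = 44, N2 = 15
base radii: r_b1 = 22.033023, r_b2 = 7.511258
tip radii: r_a1 = 24.955000, r_a2 = 9.222500
no profile shift: α' = α, a' = a
action lengths: √(r_a1²−r_b1²) = 11.717419, √(r_a2²−r_b2²) = 5.351216
base pitch p_b = π·m·cos α = 3.146308
CR = (11.717419 + 5.351216 − 32.007500·sin 22.62500°)/3.146308 = 1.511425
contact ratio ≈ 1.5114

1.5114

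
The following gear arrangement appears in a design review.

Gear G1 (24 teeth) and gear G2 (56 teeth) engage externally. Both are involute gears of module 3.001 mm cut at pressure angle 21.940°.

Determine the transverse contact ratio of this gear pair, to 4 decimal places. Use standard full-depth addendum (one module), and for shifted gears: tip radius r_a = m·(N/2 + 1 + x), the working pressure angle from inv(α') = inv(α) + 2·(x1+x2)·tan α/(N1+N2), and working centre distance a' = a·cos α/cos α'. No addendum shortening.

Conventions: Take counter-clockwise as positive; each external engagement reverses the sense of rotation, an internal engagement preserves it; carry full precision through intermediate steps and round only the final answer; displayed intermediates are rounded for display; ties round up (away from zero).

single-mesh involute tooth geometry (24T engaging 56T at module 3.001)
base radii: r_b1 = 33.403854, r_b2 = 77.942325
tip radii: r_a1 = 39.013000, r_a2 = 87.029000
no profile shift: α' = α, a' = a
action lengths: √(r_a1²−r_b1²) = 20.154323, √(r_a2²−r_b2²) = 38.717448
base pitch p_b = π·m·cos α = 8.745108
CR = (20.154323 + 38.717448 − 120.040000·sin 21.94000°)/8.745108 = 1.603247
contact ratio ≈ 1.6032

1.6032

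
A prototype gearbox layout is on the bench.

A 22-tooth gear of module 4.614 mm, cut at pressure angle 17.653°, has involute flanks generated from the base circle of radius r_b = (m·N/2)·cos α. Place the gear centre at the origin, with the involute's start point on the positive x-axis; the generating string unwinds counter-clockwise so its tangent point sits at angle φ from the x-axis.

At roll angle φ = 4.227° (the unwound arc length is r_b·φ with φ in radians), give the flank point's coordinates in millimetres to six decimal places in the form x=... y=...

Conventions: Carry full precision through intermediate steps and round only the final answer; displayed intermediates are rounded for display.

x=48.495460 y=0.006470

class = single-mesh tooth geometry [base-circle involute, m = 4.614, 22T]
pitch radius r_p = m·N/2 = 4.614·22/2 = 50.754000
base radius r_b = r_p·cos α = 50.754000·cos 17.653° = 48.364023
roll angle φ = 4.227° = 0.07377507 rad
x = r_b·(cos φ + φ·sin φ) = 48.495460
y = r_b·(sin φ − φ·cos φ) = 0.006470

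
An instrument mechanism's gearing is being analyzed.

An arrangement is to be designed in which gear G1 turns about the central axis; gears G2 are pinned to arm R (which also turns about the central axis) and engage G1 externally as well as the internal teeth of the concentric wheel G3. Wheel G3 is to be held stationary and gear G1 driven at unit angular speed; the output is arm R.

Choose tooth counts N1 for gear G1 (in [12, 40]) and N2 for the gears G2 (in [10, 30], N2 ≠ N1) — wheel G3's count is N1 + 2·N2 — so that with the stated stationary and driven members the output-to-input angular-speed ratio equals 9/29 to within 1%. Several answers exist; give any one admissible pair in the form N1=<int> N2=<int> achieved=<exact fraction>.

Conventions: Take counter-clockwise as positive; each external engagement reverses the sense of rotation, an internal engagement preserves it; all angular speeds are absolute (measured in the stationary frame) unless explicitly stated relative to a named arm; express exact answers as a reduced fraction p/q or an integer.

N1=18 N2=11 achieved=9/29

design class (target 9/29): planetary set
Willis with ω_ring = 0: ω_arm/ω_sun = N1/(N1+N3); set equal to 9/29  ⇒  N3/N1 = 1/(9/29) − 1 = 20/9
N3 = N1 + 2·N2  ⇒  N2/N1 = (N3/N1 − 1)/2 = (20/9 − 1)/2 = 11/18
smallest multiple with N1 ≥ 12 and N2 ≥ 10: k = 1  ⇒  N1 = 1·18 = 18, N2 = 1·11 = 11 (N1 ≤ 40, N2 ≤ 30, N2 ≠ N1 ✓), N3 = 18 + 2·11 = 40
check: N1/(N1+N3) with N1 = 18, N3 = 40 gives 9/29; |achieved − target| = 0 ≤ 9/2900 ✓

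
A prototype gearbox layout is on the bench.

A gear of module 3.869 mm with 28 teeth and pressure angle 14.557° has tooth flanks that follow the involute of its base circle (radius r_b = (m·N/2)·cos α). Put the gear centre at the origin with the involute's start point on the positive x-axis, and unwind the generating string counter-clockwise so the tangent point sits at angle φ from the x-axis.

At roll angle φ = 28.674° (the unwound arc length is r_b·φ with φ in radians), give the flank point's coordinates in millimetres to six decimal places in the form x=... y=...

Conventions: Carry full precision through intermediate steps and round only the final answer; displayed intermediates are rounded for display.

recognized (one wheel, involute flank): single-mesh tooth geometry, m = 3.869, N = 28
pitch radius r_p = m·N/2 = 3.869·28/2 = 54.166000
base radius r_b = r_p·cos α = 54.166000·cos 14.557° = 52.427167
roll angle φ = 28.674° = 0.50045571 rad
x = r_b·(cos φ + φ·sin φ) = 58.587116
y = r_b·(sin φ − φ·cos φ) = 2.136071

x=58.587116 y=2.136071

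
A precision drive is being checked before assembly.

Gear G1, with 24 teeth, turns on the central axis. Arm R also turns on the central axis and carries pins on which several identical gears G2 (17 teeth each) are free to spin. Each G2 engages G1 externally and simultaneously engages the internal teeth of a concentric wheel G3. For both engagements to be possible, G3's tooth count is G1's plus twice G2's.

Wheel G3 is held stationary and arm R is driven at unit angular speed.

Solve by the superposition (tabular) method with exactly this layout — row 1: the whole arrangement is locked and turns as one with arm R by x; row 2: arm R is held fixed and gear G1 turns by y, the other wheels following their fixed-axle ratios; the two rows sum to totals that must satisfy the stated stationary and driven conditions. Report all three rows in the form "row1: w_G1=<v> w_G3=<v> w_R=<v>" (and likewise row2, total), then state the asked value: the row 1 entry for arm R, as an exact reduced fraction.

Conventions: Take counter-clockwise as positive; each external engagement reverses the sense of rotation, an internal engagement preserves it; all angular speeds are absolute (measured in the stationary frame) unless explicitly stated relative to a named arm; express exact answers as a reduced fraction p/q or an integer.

recognized (axles ride arm R): planetary set, 24/17/58 teeth
row 1 (train locked, turned with arm): all members turn x
superposition row 2 [arm held]: sun y, ring −(24/58)·y, arm 0
boundary: total ω_ring = x − (24/58)·y = 0 and total ω_arm = x = 1  ⇒  y = 29/12, x = 1
row 2 ring = −(24/58)·29/12 = -1
totals (row 1 + row 2): sun 1 + 29/12 = 41/12, ring 1 + (-1) = 0, arm 1 + 0 = 1
asked cell (row1, arm) = 1

row1: w_G1=1 w_G3=1 w_R=1
row2: w_G1=29/12 w_G3=-1 w_R=0
total: w_G1=41/12 w_G3=0 w_R=1
asked value: 1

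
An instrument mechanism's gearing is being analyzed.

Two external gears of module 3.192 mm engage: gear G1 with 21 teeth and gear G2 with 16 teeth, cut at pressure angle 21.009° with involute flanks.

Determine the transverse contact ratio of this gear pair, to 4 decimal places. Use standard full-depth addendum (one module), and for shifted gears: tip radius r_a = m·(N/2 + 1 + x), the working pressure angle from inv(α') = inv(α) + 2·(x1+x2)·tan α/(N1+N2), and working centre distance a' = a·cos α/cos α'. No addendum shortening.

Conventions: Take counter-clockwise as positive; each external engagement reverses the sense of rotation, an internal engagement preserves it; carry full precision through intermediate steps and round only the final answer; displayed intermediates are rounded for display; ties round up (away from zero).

recognized (one external pair, fixed centres): single-mesh tooth geometry, m = 3.192, N1 = 21, N2 = 16
base radii: r_b1 = 31.287994, r_b2 = 23.838472
tip radii: r_a1 = 36.708000, r_a2 = 28.728000
no profile shift: α' = α, a' = a
action lengths: √(r_a1²−r_b1²) = 19.197361, √(r_a2²−r_b2²) = 16.032007
base pitch p_b = π·m·cos α = 9.361346
CR = (19.197361 + 16.032007 − 59.052000·sin 21.00900°)/9.361346 = 1.501746
contact ratio ≈ 1.5017

1.5017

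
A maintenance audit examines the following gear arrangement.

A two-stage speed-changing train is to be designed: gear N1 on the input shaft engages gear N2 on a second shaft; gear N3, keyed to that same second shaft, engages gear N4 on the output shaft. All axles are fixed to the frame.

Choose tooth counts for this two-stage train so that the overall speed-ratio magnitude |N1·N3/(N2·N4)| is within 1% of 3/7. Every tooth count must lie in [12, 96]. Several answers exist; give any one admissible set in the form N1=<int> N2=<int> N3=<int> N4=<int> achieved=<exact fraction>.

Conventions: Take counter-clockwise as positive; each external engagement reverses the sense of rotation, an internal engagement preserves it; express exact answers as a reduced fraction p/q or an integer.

N1=12 N2=14 N3=12 N4=24 achieved=3/7

topology: fixed-axis compound train — 2 stages, target 3/7
target = 3/7 in lowest terms: an exact hit needs N1·N3 = k·3 and N2·N4 = k·7 for one integer k, every count in [12, 96]; additionally prefer no 1:1 stage (N1 ≠ N2, N3 ≠ N4)
k = 1…47: no 1:1-free in-range split of k·3 and k·7 into factor pairs; take k = 48
k = 48: N1·N3 = 144 = 12·12, N2·N4 = 336 = 14·24
achieved = 12·12/(14·24) = 3/7; |achieved − target| = 0 ≤ 3/700 ✓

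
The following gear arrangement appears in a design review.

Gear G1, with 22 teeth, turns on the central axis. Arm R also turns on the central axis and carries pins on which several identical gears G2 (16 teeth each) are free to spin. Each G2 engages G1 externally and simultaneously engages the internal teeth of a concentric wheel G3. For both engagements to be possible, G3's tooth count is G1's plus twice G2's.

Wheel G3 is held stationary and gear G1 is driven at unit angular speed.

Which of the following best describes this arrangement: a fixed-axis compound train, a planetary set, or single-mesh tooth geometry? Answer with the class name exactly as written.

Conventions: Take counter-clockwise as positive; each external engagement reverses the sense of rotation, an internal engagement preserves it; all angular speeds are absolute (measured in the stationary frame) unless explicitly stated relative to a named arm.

class = planetary set [G3 = 22+2·16 = 54; Willis about the carrier]
classification: planetary set

planetary set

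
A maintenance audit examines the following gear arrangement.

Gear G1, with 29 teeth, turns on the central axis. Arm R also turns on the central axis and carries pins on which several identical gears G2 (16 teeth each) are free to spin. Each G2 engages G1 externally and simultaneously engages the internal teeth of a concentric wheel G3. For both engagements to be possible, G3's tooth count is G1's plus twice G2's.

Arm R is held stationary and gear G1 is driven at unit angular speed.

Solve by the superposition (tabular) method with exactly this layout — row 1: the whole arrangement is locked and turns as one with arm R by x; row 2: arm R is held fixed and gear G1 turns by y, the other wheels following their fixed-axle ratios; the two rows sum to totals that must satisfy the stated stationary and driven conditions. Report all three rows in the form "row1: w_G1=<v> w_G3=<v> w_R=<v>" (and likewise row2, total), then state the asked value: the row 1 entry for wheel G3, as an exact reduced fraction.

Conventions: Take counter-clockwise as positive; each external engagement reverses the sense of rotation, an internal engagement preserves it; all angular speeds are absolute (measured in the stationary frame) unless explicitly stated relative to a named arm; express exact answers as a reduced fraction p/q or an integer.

planetary set (29T centre, 16T on arm, 61T internal) — Willis relation
row 1: whole set turns with the arm by x
row 2 — arm fixed, fixed-axis ratios: sun y, ring −(29/61)·y, arm 0
boundary: total ω_arm = x = 0 and total ω_sun = x + y = 1  ⇒  y = 1, x = 0
row 2 ring = −(29/61)·1 = -29/61
totals (row 1 + row 2): sun 0 + 1 = 1, ring 0 + (-29/61) = -29/61, arm 0 + 0 = 0
asked cell (row1, ring) = 0

row1: w_G1=0 w_G3=0 w_R=0
row2: w_G1=1 w_G3=-29/61 w_R=0
total: w_G1=1 w_G3=-29/61 w_R=0
asked value: 0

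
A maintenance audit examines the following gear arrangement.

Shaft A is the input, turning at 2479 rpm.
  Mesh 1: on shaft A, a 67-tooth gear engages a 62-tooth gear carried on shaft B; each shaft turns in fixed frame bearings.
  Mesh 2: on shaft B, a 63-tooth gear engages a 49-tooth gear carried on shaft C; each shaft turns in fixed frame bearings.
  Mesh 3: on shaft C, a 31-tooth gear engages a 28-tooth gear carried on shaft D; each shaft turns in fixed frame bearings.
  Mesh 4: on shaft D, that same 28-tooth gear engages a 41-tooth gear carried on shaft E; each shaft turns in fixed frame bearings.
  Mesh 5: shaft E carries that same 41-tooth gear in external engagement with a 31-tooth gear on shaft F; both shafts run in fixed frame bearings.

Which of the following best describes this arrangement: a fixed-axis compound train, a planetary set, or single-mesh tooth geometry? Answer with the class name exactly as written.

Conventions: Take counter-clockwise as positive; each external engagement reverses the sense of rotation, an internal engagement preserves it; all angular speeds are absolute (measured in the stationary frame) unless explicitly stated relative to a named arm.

topology: fixed-axis compound train — 5 meshes, A→F
classification: fixed-axis compound train

fixed-axis compound train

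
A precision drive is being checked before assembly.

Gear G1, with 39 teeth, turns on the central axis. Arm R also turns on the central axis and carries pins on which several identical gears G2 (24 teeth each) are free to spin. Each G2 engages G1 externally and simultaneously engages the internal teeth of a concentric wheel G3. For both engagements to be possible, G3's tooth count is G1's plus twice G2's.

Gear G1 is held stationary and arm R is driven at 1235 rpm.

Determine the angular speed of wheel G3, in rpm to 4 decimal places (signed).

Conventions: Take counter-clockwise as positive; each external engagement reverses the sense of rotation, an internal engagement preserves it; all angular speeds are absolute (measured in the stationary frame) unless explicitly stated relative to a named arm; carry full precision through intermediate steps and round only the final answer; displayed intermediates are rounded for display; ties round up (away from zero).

recognized (axles ride arm R): planetary set, 39/24/87 teeth
normalise by the input: solve with ω_arm = 1, then scale by 1235 rpm
ring teeth: 39 + 2·24 = 87
39(ω_sun−ω_arm) = −87(ω_ring−ω_arm),  ω_sun = 0, ω_arm = 1
ω_ring = 1 − (39/87)(0−1) = 42/29
scale: ω_ring = 42/29 × 1235 rpm = +1788.6207 rpm

+1788.6207 rpm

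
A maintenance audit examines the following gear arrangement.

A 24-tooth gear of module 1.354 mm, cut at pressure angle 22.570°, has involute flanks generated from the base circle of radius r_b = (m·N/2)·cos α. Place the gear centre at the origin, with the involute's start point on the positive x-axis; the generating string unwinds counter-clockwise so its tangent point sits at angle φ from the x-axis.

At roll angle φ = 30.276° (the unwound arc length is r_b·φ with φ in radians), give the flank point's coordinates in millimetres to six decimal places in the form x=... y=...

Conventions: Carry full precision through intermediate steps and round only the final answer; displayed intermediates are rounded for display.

x=16.954295 y=0.717507

topology: single-mesh involute geometry — m = 1.354, N = 24
pitch radius r_p = m·N/2 = 1.354·24/2 = 16.248000
base radius r_b = r_p·cos α = 16.248000·cos 22.570° = 15.003587
roll angle φ = 30.276° = 0.52841588 rad
x = r_b·(cos φ + φ·sin φ) = 16.954295
y = r_b·(sin φ − φ·cos φ) = 0.717507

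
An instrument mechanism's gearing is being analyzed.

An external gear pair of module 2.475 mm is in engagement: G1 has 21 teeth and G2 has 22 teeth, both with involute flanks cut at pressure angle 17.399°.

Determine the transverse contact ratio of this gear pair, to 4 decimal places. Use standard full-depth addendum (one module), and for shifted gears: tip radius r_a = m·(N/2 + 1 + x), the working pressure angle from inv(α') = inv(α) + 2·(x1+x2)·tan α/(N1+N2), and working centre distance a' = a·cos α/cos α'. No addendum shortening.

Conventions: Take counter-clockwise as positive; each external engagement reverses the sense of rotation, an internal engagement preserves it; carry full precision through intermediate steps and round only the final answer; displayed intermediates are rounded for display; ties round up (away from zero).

1.6781

recognized (one external pair, fixed centres): single-mesh tooth geometry, m = 2.475, N1 = 21, N2 = 22
base radii: r_b1 = 24.798456, r_b2 = 25.979335
tip radii: r_a1 = 28.462500, r_a2 = 29.700000
no profile shift: α' = α, a' = a
action lengths: √(r_a1²−r_b1²) = 13.969627, √(r_a2²−r_b2²) = 14.393198
base pitch p_b = π·m·cos α = 7.419681
CR = (13.969627 + 14.393198 − 53.212500·sin 17.39900°)/7.419681 = 1.678105
contact ratio ≈ 1.6781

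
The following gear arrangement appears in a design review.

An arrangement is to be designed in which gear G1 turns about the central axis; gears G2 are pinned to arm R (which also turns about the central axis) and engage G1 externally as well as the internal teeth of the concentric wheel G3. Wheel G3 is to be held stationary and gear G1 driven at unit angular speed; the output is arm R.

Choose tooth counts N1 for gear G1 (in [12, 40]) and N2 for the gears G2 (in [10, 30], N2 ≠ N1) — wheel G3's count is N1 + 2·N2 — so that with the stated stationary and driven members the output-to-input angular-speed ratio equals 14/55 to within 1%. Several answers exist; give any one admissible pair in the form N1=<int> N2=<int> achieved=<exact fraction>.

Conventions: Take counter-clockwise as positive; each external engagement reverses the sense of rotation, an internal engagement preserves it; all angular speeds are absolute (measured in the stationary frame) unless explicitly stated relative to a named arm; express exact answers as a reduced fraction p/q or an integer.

N1=28 N2=27 achieved=14/55

class = planetary set [ratio 14/55 wanted; Willis about the carrier]
Willis with ω_ring = 0: ω_arm/ω_sun = N1/(N1+N3); set equal to 14/55  ⇒  N3/N1 = 1/(14/55) − 1 = 41/14
N3 = N1 + 2·N2  ⇒  N2/N1 = (N3/N1 − 1)/2 = (41/14 − 1)/2 = 27/28
smallest multiple with N1 ≥ 12 and N2 ≥ 10: k = 1  ⇒  N1 = 1·28 = 28, N2 = 1·27 = 27 (N1 ≤ 40, N2 ≤ 30, N2 ≠ N1 ✓), N3 = 28 + 2·27 = 82
check: N1/(N1+N3) with N1 = 28, N3 = 82 gives 14/55; |achieved − target| = 0 ≤ 7/2750 ✓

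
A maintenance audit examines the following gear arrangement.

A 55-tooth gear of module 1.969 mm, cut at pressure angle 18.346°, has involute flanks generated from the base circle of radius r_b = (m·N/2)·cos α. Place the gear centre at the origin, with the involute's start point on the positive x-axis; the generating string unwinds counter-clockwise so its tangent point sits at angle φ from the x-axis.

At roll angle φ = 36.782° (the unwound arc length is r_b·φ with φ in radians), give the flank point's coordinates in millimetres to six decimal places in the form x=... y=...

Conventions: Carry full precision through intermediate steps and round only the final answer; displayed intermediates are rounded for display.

x=60.919493 y=4.348463

single-mesh involute tooth geometry (55T wheel at module 1.969)
pitch radius r_p = m·N/2 = 1.969·55/2 = 54.147500
base radius r_b = r_p·cos α = 54.147500·cos 18.346° = 51.395349
roll angle φ = 36.782° = 0.64196701 rad
x = r_b·(cos φ + φ·sin φ) = 60.919493
y = r_b·(sin φ − φ·cos φ) = 4.348463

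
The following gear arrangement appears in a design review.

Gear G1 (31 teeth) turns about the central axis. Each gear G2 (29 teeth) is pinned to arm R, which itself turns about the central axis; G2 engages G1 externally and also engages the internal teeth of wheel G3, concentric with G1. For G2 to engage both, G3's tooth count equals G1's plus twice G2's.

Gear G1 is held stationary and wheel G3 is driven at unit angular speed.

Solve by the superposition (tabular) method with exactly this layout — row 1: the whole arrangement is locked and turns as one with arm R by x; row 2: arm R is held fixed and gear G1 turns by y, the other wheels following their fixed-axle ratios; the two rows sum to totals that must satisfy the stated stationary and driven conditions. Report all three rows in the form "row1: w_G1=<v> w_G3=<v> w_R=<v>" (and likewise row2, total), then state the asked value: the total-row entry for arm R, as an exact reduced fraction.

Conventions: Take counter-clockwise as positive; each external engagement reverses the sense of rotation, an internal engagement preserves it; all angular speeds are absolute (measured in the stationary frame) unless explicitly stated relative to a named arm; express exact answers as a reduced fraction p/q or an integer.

row1: w_G1=89/120 w_G3=89/120 w_R=89/120
row2: w_G1=-89/120 w_G3=31/120 w_R=0
total: w_G1=0 w_G3=1 w_R=89/120
asked value: 89/120

planetary set (31T centre, 29T on arm, 89T internal) — Willis relation
row 1: whole set turns with the arm by x
superposition row 2 [arm held]: sun y, ring −(31/89)·y, arm 0
boundary: total ω_sun = x + y = 0 and total ω_ring = x − (31/89)·y = 1  ⇒  y = -89/120, x = 89/120
row 2 ring = −(31/89)·(-89/120) = 31/120
totals (row 1 + row 2): sun 89/120 + (-89/120) = 0, ring 89/120 + 31/120 = 1, arm 89/120 + 0 = 89/120
asked cell (total, arm) = 89/120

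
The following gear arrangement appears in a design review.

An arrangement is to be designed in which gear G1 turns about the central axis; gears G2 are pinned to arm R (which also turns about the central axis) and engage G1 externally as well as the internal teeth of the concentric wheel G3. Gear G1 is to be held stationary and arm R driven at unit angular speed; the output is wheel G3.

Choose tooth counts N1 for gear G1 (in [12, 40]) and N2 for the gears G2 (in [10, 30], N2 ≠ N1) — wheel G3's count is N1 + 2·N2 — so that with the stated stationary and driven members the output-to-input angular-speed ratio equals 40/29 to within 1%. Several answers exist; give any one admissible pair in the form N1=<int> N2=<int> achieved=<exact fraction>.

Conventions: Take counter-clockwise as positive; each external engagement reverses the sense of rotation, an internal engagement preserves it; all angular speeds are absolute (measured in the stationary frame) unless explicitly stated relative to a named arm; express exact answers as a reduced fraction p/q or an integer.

class = planetary set [ratio 40/29 wanted; Willis about the carrier]
Willis with ω_sun = 0: ω_ring/ω_arm = (N1+N3)/N3; set equal to 40/29  ⇒  N3/N1 = 1/(40/29 − 1) = 29/11
N3 = N1 + 2·N2  ⇒  N2/N1 = (N3/N1 − 1)/2 = (29/11 − 1)/2 = 9/11
smallest multiple with N1 ≥ 12 and N2 ≥ 10: k = 2  ⇒  N1 = 2·11 = 22, N2 = 2·9 = 18 (N1 ≤ 40, N2 ≤ 30, N2 ≠ N1 ✓), N3 = 22 + 2·18 = 58
check: (N1+N3)/N3 with N1 = 22, N3 = 58 gives 40/29; |achieved − target| = 0 ≤ 2/145 ✓

N1=22 N2=18 achieved=40/29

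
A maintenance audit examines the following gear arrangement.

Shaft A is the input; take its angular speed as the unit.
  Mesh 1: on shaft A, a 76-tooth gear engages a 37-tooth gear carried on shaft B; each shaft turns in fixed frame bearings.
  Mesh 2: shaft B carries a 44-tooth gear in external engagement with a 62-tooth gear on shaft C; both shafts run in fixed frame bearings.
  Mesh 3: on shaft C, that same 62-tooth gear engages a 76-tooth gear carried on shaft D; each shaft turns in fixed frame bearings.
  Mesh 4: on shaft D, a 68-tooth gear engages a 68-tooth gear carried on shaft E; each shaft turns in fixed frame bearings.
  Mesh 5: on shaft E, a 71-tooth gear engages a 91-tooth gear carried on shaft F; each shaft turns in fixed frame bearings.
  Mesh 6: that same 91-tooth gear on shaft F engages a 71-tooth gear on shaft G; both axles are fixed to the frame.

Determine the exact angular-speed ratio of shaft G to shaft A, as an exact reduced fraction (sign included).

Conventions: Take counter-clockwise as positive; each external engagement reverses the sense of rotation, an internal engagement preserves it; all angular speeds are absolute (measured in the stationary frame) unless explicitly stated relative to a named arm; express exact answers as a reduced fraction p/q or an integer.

44/37

class = fixed-axis compound train [6 meshes; 6 ratios multiply, 6 sense flips]
mesh 1 [76T→37T]: running ratio 76/37, sense −
mesh 2 [44T→62T]: running ratio 1672/1147, sense +
mesh 3 [62T→76T]: running ratio 44/37, sense −
mesh 4 [68T→68T]: running ratio 44/37, sense +
mesh 5 [71T→91T]: running ratio 3124/3367, sense −
mesh 6 [91T→71T]: running ratio 44/37, sense +
ω_out/ω_in = 44/37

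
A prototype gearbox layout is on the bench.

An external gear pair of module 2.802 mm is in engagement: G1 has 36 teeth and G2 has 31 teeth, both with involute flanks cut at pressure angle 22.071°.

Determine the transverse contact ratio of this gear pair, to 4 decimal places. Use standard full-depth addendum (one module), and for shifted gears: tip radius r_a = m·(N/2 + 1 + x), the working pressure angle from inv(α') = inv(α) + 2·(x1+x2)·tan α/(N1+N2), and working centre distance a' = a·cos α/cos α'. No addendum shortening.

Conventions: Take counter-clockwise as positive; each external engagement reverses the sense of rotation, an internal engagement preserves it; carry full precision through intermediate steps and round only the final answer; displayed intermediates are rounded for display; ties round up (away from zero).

1.5896

class = single-mesh tooth geometry [involute pair 36T × 31T, m = 2.802]
base radii: r_b1 = 46.739996, r_b2 = 40.248330
tip radii: r_a1 = 53.238000, r_a2 = 46.233000
no profile shift: α' = α, a' = a
action lengths: √(r_a1²−r_b1²) = 25.488378, √(r_a2²−r_b2²) = 22.749994
base pitch p_b = π·m·cos α = 8.157668
CR = (25.488378 + 22.749994 − 93.867000·sin 22.07100°)/8.157668 = 1.589591
contact ratio ≈ 1.5896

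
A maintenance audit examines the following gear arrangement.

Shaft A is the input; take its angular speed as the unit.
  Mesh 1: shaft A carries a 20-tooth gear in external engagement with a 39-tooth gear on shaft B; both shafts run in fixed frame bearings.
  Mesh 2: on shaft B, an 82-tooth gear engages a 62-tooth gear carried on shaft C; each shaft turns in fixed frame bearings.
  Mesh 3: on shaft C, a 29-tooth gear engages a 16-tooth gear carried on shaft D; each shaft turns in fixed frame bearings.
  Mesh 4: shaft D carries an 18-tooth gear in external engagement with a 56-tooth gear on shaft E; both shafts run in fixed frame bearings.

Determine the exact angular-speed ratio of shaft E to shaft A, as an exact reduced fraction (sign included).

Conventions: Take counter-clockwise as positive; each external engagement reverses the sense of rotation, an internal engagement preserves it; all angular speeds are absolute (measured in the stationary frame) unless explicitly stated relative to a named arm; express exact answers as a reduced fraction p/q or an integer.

17835/45136

class = fixed-axis compound train [4 meshes; 4 ratios multiply, 4 sense flips]
mesh 1 [20T→39T]: running ratio 20/39, sense −
mesh 2 [82T→62T]: running ratio 820/1209, sense +
mesh 3 [29T→16T]: running ratio 5945/4836, sense −
mesh 4 [18T→56T]: running ratio 17835/45136, sense +
ω_out/ω_in = 17835/45136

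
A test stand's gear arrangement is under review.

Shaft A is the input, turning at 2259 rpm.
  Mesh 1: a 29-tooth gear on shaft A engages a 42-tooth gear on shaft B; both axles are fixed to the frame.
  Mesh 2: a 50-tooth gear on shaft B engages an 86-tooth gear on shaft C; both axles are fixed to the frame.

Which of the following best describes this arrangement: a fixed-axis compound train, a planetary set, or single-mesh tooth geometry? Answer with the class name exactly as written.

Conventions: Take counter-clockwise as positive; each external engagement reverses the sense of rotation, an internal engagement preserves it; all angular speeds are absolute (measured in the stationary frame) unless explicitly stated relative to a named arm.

recognized (3 fixed axles, 2 meshes): fixed-axis compound train
classification: fixed-axis compound train

fixed-axis compound train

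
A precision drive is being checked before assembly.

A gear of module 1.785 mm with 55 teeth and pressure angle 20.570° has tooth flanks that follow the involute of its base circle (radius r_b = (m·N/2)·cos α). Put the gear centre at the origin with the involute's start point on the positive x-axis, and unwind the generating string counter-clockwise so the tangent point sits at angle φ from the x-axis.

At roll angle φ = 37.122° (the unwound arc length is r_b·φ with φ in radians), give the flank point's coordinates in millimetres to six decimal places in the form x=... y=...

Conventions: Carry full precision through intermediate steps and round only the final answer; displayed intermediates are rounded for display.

x=54.614931 y=3.994141

topology: single-mesh involute geometry — m = 1.785, N = 55
pitch radius r_p = m·N/2 = 1.785·55/2 = 49.087500
base radius r_b = r_p·cos α = 49.087500·cos 20.570° = 45.957859
roll angle φ = 37.122° = 0.64790112 rad
x = r_b·(cos φ + φ·sin φ) = 54.614931
y = r_b·(sin φ − φ·cos φ) = 3.994141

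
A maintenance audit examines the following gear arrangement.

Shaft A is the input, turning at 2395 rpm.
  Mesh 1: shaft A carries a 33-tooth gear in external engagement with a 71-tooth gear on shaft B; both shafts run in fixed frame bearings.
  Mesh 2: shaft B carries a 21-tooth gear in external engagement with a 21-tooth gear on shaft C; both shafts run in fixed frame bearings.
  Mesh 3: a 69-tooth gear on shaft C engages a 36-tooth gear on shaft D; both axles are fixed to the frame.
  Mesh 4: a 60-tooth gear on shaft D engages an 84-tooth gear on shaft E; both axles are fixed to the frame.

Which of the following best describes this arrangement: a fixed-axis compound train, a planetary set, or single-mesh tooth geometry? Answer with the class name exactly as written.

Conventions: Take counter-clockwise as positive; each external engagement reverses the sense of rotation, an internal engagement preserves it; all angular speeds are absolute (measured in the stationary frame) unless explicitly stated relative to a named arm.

fixed-axis compound train

topology: fixed-axis compound train — 4 meshes, A→E
classification: fixed-axis compound train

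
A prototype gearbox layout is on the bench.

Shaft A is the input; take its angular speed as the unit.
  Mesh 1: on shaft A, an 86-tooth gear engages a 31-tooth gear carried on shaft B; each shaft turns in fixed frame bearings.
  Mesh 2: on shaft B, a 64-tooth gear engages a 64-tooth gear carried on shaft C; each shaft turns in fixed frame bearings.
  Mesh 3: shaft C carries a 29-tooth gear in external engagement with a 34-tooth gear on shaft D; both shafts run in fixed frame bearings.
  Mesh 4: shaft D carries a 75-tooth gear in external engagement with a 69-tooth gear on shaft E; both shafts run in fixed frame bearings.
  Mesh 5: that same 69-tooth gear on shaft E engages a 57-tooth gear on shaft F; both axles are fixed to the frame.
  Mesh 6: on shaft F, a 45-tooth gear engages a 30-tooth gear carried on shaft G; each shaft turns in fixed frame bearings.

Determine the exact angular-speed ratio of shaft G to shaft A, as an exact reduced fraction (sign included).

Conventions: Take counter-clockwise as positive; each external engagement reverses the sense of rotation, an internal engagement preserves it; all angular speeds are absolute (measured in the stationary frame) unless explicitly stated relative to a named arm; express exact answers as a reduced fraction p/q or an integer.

93525/20026

class = fixed-axis compound train [6 meshes; 6 ratios multiply, 6 sense flips]
mesh 1 [86T→31T]: running ratio 86/31, sense −
mesh 2 [64T→64T]: running ratio 86/31, sense +
mesh 3 [29T→34T]: running ratio 1247/527, sense −
mesh 4 [75T→69T]: running ratio 31175/12121, sense +
mesh 5 [69T→57T]: running ratio 31175/10013, sense −
mesh 6 [45T→30T]: running ratio 93525/20026, sense +
ω_out/ω_in = 93525/20026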